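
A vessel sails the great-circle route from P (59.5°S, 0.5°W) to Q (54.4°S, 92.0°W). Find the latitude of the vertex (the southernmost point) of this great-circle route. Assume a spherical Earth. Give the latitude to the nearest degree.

≈ 66°S

The great circle lies in the plane with unit normal n̂ = (p₁ × p₂)/|p₁ × p₂|.
Here n̂_z ≈ -0.410; the vertex latitude is φ_max = arccos|n̂_z| ≈ 65.8°.
Check via Clairaut: cos φ_max = |cos φ₁| · sin C = cos(59.5°)·sin(126.2°) ≈ 0.410, again giving ≈ 65.8°.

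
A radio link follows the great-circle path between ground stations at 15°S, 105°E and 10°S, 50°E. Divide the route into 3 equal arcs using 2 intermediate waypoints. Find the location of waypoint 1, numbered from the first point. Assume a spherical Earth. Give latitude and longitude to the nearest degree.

≈ 15°S, 86°E

From cos δ = sin φ₁ sin φ₂ + cos φ₁ cos φ₂ cos Δλ, the central angle is δ ≈ 0.939 rad (53.8°).
Interpolate at f = 1/3 with slerp weights a = sin((1−f)δ)/sin δ ≈ 0.726, b = sin(fδ)/sin δ ≈ 0.382.
p = a·p₁ + b·p₂ ≈ (0.060, 0.965, -0.254); φ = arcsin(p_z) ≈ -14.72°, λ = atan2(p_y, p_x) ≈ 86.44°.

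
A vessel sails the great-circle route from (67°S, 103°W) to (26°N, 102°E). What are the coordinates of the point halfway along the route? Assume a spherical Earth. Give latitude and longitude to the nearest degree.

≈ (40°S, 119°E)

Write both endpoints as unit vectors p₁, p₂ with components (cos φ cos λ, cos φ sin λ, sin φ).
The central angle between the endpoints is δ = arccos(p₁·p₂) ≈ 2.377 rad (136.2°).
Interpolate at f = 1/2 with slerp weights a = sin((1−f)δ)/sin δ ≈ 1.341, b = sin(fδ)/sin δ ≈ 1.341.
p = a·p₁ + b·p₂ ≈ (-0.368, 0.668, -0.646); φ = arcsin(p_z) ≈ -40.27°, λ = atan2(p_y, p_x) ≈ 118.87°.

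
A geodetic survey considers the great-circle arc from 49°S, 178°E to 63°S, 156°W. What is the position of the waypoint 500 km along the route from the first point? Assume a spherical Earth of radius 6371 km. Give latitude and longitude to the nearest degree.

≈ 53°S, 178°W

Convert each endpoint to a unit vector on the sphere (x = cos φ cos λ, y = cos φ sin λ, z = sin φ).
The central angle between the endpoints is δ = arccos(p₁·p₂) ≈ 0.348 rad (19.9°). The total great-circle distance is δ·R ≈ 0.348 × 6371 ≈ 2215 km, so the target fraction is f = 500/2215 ≈ 0.226.
Interpolate at f ≈ 0.226 with slerp weights a = sin((1−f)δ)/sin δ ≈ 0.781, b = sin(fδ)/sin δ ≈ 0.230.
p = a·p₁ + b·p₂ ≈ (-0.607, -0.025, -0.794); φ = arcsin(p_z) ≈ -52.57°, λ = atan2(p_y, p_x) ≈ -177.68°.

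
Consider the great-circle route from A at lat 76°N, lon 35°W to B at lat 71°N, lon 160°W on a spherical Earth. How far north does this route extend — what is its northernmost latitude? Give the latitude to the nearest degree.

The great circle lies in the plane with unit normal n̂ = (p₁ × p₂)/|p₁ × p₂|.
Here n̂_z ≈ -0.132; the vertex latitude is φ_max = arccos|n̂_z| ≈ 82.4°.
Check via Clairaut: cos φ_max = |cos φ₁| · sin C = cos(76.0°)·sin(33.0°) ≈ 0.132, again giving ≈ 82.4°.

≈ 82°N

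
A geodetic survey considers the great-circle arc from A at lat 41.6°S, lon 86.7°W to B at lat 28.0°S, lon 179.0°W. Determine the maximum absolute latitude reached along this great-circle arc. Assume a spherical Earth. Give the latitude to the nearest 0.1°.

The great circle lies in the plane with unit normal n̂ = (p₁ × p₂)/|p₁ × p₂|.
Here n̂_z ≈ -0.688; the vertex latitude is φ_max = arccos|n̂_z| ≈ 46.5°.
Check via Clairaut: cos φ_max = |cos φ₁| · sin C = cos(41.6°)·sin(113.0°) ≈ 0.688, again giving ≈ 46.5°.

≈ 46.5°S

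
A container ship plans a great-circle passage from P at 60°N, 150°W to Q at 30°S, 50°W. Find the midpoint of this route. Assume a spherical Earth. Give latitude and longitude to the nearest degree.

≈ 22°N, 82°W

The haversine formula gives a central angle δ ≈ 2.104 rad (120.5°) between the endpoints.
Interpolate at f = 1/2 with slerp weights a = sin((1−f)δ)/sin δ ≈ 1.008, b = sin(fδ)/sin δ ≈ 1.008.
p = a·p₁ + b·p₂ ≈ (0.125, -0.921, 0.369); φ = arcsin(p_z) ≈ 21.66°, λ = atan2(p_y, p_x) ≈ -82.29°.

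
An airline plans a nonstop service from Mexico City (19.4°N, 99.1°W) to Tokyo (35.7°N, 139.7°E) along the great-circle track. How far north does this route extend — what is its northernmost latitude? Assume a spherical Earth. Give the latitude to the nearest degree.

The great circle lies in the plane with unit normal n̂ = (p₁ × p₂)/|p₁ × p₂|.
Here n̂_z ≈ -0.669; the vertex latitude is φ_max = arccos|n̂_z| ≈ 48.0°.
Check via Clairaut: cos φ_max = |cos φ₁| · sin C = cos(19.4°)·sin(45.2°) ≈ 0.669, again giving ≈ 48.0°.

≈ 48°N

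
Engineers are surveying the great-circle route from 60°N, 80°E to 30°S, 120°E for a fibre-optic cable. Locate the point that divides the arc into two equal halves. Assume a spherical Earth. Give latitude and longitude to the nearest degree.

The haversine formula gives a central angle δ ≈ 1.672 rad (95.8°) between the endpoints.
Interpolate at f = 1/2 with slerp weights a = sin((1−f)δ)/sin δ ≈ 0.746, b = sin(fδ)/sin δ ≈ 0.746.
p = a·p₁ + b·p₂ ≈ (-0.258, 0.927, 0.273); φ = arcsin(p_z) ≈ 15.84°, λ = atan2(p_y, p_x) ≈ 105.57°.

≈ 16°N, 106°E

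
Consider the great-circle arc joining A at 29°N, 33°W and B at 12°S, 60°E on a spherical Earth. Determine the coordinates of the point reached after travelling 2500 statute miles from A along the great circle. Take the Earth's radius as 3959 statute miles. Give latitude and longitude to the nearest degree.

The haversine formula gives a central angle δ ≈ 1.717 rad (98.4°) between the endpoints. The total great-circle distance is δ·R ≈ 1.717 × 3959 ≈ 6797 mi, so the target fraction is f = 2500/6797 ≈ 0.368.
Interpolate at f ≈ 0.368 with slerp weights a = sin((1−f)δ)/sin δ ≈ 0.894, b = sin(fδ)/sin δ ≈ 0.597.
p = a·p₁ + b·p₂ ≈ (0.948, 0.080, 0.309); φ = arcsin(p_z) ≈ 18.02°, λ = atan2(p_y, p_x) ≈ 4.80°.

≈ 18°N, 5°E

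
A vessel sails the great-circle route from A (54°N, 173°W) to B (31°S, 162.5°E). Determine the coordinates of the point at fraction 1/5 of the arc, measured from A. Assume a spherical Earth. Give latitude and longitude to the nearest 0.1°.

Convert each endpoint to a unit vector on the sphere (x = cos φ cos λ, y = cos φ sin λ, z = sin φ).
The central angle between the endpoints is δ = arccos(p₁·p₂) ≈ 1.529 rad (87.6°).
Interpolate at f = 1/5 with slerp weights a = sin((1−f)δ)/sin δ ≈ 0.941, b = sin(fδ)/sin δ ≈ 0.301.
p = a·p₁ + b·p₂ ≈ (-0.795, 0.010, 0.606); φ = arcsin(p_z) ≈ 37.31°, λ = atan2(p_y, p_x) ≈ 179.26°.

≈ (37.3°N, 179.3°E)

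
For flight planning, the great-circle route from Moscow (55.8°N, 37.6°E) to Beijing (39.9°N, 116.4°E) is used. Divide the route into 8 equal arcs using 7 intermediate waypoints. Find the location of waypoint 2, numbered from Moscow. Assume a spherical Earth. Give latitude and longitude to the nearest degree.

≈ 58°N, 61°E

From cos δ = sin φ₁ sin φ₂ + cos φ₁ cos φ₂ cos Δλ, the central angle is δ ≈ 0.909 rad (52.1°).
Interpolate at f = 2/8 with slerp weights a = sin((1−f)δ)/sin δ ≈ 0.799, b = sin(fδ)/sin δ ≈ 0.286.
p = a·p₁ + b·p₂ ≈ (0.258, 0.470, 0.844); φ = arcsin(p_z) ≈ 57.55°, λ = atan2(p_y, p_x) ≈ 61.22°.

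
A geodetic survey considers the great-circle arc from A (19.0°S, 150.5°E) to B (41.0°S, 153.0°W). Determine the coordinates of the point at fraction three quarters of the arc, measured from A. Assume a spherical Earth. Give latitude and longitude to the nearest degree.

≈ (38°S, 170°W)

From cos δ = sin φ₁ sin φ₂ + cos φ₁ cos φ₂ cos Δλ, the central angle is δ ≈ 0.918 rad (52.6°).
Interpolate at f = 3/4 with slerp weights a = sin((1−f)δ)/sin δ ≈ 0.286, b = sin(fδ)/sin δ ≈ 0.800.
p = a·p₁ + b·p₂ ≈ (-0.774, -0.141, -0.618); φ = arcsin(p_z) ≈ -38.17°, λ = atan2(p_y, p_x) ≈ -169.69°.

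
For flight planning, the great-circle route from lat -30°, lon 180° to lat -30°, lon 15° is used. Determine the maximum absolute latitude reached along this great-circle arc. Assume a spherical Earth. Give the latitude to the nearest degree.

The great circle lies in the plane with unit normal n̂ = (p₁ × p₂)/|p₁ × p₂|.
Here n̂_z ≈ -0.221; the vertex latitude is φ_max = arccos|n̂_z| ≈ 77.3°.
Check via Clairaut: cos φ_max = |cos φ₁| · sin C = cos(30.0°)·sin(165.2°) ≈ 0.221, again giving ≈ 77.3°.

≈ -77°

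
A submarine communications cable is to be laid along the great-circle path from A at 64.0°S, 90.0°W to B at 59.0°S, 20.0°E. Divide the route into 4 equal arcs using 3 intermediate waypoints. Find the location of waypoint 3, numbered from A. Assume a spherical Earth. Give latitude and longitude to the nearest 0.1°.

Write both endpoints as unit vectors p₁, p₂ with components (cos φ cos λ, cos φ sin λ, sin φ).
The central angle between the endpoints is δ = arccos(p₁·p₂) ≈ 0.805 rad (46.1°).
Interpolate at f = 3/4 with slerp weights a = sin((1−f)δ)/sin δ ≈ 0.277, b = sin(fδ)/sin δ ≈ 0.788.
p = a·p₁ + b·p₂ ≈ (0.381, 0.017, -0.924); φ = arcsin(p_z) ≈ -67.57°, λ = atan2(p_y, p_x) ≈ 2.58°.

≈ 67.6°S, 2.6°E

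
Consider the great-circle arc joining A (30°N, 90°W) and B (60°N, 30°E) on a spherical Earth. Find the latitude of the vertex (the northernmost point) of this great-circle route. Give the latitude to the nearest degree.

≈ 67°N

The great circle lies in the plane with unit normal n̂ = (p₁ × p₂)/|p₁ × p₂|.
Here n̂_z ≈ +0.384; the vertex latitude is φ_max = arccos|n̂_z| ≈ 67.4°.
Check via Clairaut: cos φ_max = |cos φ₁| · sin C = cos(30.0°)·sin(26.3°) ≈ 0.384, again giving ≈ 67.4°.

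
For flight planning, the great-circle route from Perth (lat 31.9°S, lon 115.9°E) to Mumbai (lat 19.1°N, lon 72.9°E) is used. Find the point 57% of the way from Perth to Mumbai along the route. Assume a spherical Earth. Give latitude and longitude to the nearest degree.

≈ lat 3°S, lon 90°E

Convert each endpoint to a unit vector on the sphere (x = cos φ cos λ, y = cos φ sin λ, z = sin φ).
The central angle between the endpoints is δ = arccos(p₁·p₂) ≈ 1.144 rad (65.6°).
Interpolate at f = 0.57 with slerp weights a = sin((1−f)δ)/sin δ ≈ 0.519, b = sin(fδ)/sin δ ≈ 0.667.
p = a·p₁ + b·p₂ ≈ (-0.007, 0.998, -0.056); φ = arcsin(p_z) ≈ -3.21°, λ = atan2(p_y, p_x) ≈ 90.41°.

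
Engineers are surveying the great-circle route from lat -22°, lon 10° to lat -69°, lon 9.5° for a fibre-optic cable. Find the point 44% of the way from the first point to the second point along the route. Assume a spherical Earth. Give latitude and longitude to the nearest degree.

Write both endpoints as unit vectors p₁, p₂ with components (cos φ cos λ, cos φ sin λ, sin φ).
The central angle between the endpoints is δ = arccos(p₁·p₂) ≈ 0.820 rad (47.0°).
Interpolate at f = 0.44 with slerp weights a = sin((1−f)δ)/sin δ ≈ 0.606, b = sin(fδ)/sin δ ≈ 0.483.
p = a·p₁ + b·p₂ ≈ (0.724, 0.126, -0.678); φ = arcsin(p_z) ≈ -42.68°, λ = atan2(p_y, p_x) ≈ 9.88°.

≈ lat -43°, lon 10°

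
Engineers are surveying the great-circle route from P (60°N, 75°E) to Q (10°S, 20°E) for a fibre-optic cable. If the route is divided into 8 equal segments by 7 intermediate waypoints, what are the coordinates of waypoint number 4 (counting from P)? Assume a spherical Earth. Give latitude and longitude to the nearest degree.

≈ (27°N, 38°E)

Write both endpoints as unit vectors p₁, p₂ with components (cos φ cos λ, cos φ sin λ, sin φ).
The central angle between the endpoints is δ = arccos(p₁·p₂) ≈ 1.438 rad (82.4°).
Interpolate at f = 4/8 with slerp weights a = sin((1−f)δ)/sin δ ≈ 0.665, b = sin(fδ)/sin δ ≈ 0.665.
p = a·p₁ + b·p₂ ≈ (0.701, 0.545, 0.460); φ = arcsin(p_z) ≈ 27.40°, λ = atan2(p_y, p_x) ≈ 37.85°.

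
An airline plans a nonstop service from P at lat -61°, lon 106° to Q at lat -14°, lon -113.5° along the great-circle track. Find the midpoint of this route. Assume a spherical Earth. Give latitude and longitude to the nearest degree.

≈ lat -59°, lon -141°

Write both endpoints as unit vectors p₁, p₂ with components (cos φ cos λ, cos φ sin λ, sin φ).
The central angle between the endpoints is δ = arccos(p₁·p₂) ≈ 1.723 rad (98.7°).
Interpolate at f = 1/2 with slerp weights a = sin((1−f)δ)/sin δ ≈ 0.768, b = sin(fδ)/sin δ ≈ 0.768.
p = a·p₁ + b·p₂ ≈ (-0.400, -0.325, -0.857); φ = arcsin(p_z) ≈ -58.99°, λ = atan2(p_y, p_x) ≈ -140.85°.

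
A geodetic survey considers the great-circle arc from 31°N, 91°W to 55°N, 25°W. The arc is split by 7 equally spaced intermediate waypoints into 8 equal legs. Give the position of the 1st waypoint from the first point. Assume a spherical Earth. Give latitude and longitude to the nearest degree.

From cos δ = sin φ₁ sin φ₂ + cos φ₁ cos φ₂ cos Δλ, the central angle is δ ≈ 0.900 rad (51.5°).
Interpolate at f = 1/8 with slerp weights a = sin((1−f)δ)/sin δ ≈ 0.905, b = sin(fδ)/sin δ ≈ 0.143.
p = a·p₁ + b·p₂ ≈ (0.061, -0.810, 0.583); φ = arcsin(p_z) ≈ 35.68°, λ = atan2(p_y, p_x) ≈ -85.70°.

≈ 36°N, 86°W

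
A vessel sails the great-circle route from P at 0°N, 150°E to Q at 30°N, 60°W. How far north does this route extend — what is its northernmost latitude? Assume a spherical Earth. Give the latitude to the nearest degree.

The great circle lies in the plane with unit normal n̂ = (p₁ × p₂)/|p₁ × p₂|.
Here n̂_z ≈ +0.655; the vertex latitude is φ_max = arccos|n̂_z| ≈ 49.1°.

≈ 49°N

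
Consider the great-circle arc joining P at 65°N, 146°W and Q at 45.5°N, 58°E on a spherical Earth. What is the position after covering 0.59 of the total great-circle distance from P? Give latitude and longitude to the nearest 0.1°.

Write both endpoints as unit vectors p₁, p₂ with components (cos φ cos λ, cos φ sin λ, sin φ).
The central angle between the endpoints is δ = arccos(p₁·p₂) ≈ 1.186 rad (67.9°).
Interpolate at f = 0.59 with slerp weights a = sin((1−f)δ)/sin δ ≈ 0.504, b = sin(fδ)/sin δ ≈ 0.695.
p = a·p₁ + b·p₂ ≈ (0.081, 0.294, 0.952); φ = arcsin(p_z) ≈ 72.25°, λ = atan2(p_y, p_x) ≈ 74.51°.

≈ 72.2°N, 74.5°E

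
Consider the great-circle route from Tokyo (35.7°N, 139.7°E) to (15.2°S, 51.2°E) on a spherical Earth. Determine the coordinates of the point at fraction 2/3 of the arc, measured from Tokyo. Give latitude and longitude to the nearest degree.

≈ (4°N, 77°E)

Write both endpoints as unit vectors p₁, p₂ with components (cos φ cos λ, cos φ sin λ, sin φ).
The central angle between the endpoints is δ = arccos(p₁·p₂) ≈ 1.704 rad (97.6°).
Interpolate at f = 2/3 with slerp weights a = sin((1−f)δ)/sin δ ≈ 0.543, b = sin(fδ)/sin δ ≈ 0.915.
p = a·p₁ + b·p₂ ≈ (0.217, 0.973, 0.077); φ = arcsin(p_z) ≈ 4.40°, λ = atan2(p_y, p_x) ≈ 77.42°.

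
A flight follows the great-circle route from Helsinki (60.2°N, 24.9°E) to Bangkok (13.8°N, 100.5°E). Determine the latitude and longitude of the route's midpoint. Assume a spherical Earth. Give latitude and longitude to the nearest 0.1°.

≈ (42.8°N, 76.8°E)

The haversine formula gives a central angle δ ≈ 1.238 rad (70.9°) between the endpoints.
Interpolate at f = 1/2 with slerp weights a = sin((1−f)δ)/sin δ ≈ 0.614, b = sin(fδ)/sin δ ≈ 0.614.
p = a·p₁ + b·p₂ ≈ (0.168, 0.715, 0.679); φ = arcsin(p_z) ≈ 42.77°, λ = atan2(p_y, p_x) ≈ 76.76°.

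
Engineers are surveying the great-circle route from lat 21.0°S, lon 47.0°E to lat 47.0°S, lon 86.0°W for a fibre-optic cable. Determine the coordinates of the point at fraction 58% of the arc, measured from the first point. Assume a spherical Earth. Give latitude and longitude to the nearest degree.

≈ lat 61°S, lon 14°W

Write both endpoints as unit vectors p₁, p₂ with components (cos φ cos λ, cos φ sin λ, sin φ).
The central angle between the endpoints is δ = arccos(p₁·p₂) ≈ 1.744 rad (99.9°).
Interpolate at f = 0.58 with slerp weights a = sin((1−f)δ)/sin δ ≈ 0.679, b = sin(fδ)/sin δ ≈ 0.860.
p = a·p₁ + b·p₂ ≈ (0.473, -0.122, -0.873); φ = arcsin(p_z) ≈ -60.75°, λ = atan2(p_y, p_x) ≈ -14.45°.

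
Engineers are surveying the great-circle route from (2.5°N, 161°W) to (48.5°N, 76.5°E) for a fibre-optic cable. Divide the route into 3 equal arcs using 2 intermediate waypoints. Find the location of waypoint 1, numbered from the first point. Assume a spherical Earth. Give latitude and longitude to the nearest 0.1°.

≈ (30.8°N, 175.0°E)

From cos δ = sin φ₁ sin φ₂ + cos φ₁ cos φ₂ cos Δλ, the central angle is δ ≈ 1.900 rad (108.8°).
Interpolate at f = 1/3 with slerp weights a = sin((1−f)δ)/sin δ ≈ 1.008, b = sin(fδ)/sin δ ≈ 0.625.
p = a·p₁ + b·p₂ ≈ (-0.856, 0.075, 0.512); φ = arcsin(p_z) ≈ 30.82°, λ = atan2(p_y, p_x) ≈ 174.99°.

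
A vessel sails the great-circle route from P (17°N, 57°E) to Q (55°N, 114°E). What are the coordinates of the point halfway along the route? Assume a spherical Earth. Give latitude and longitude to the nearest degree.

≈ (39°N, 78°E)

From cos δ = sin φ₁ sin φ₂ + cos φ₁ cos φ₂ cos Δλ, the central angle is δ ≈ 1.002 rad (57.4°).
Interpolate at f = 1/2 with slerp weights a = sin((1−f)δ)/sin δ ≈ 0.570, b = sin(fδ)/sin δ ≈ 0.570.
p = a·p₁ + b·p₂ ≈ (0.164, 0.756, 0.634); φ = arcsin(p_z) ≈ 39.32°, λ = atan2(p_y, p_x) ≈ 77.76°.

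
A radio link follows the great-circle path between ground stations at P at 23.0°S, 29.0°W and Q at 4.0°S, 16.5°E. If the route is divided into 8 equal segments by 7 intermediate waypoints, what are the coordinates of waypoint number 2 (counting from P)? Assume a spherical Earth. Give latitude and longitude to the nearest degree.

≈ 19°S, 17°W

Convert each endpoint to a unit vector on the sphere (x = cos φ cos λ, y = cos φ sin λ, z = sin φ).
The central angle between the endpoints is δ = arccos(p₁·p₂) ≈ 0.835 rad (47.9°).
Interpolate at f = 2/8 with slerp weights a = sin((1−f)δ)/sin δ ≈ 0.791, b = sin(fδ)/sin δ ≈ 0.280.
p = a·p₁ + b·p₂ ≈ (0.904, -0.274, -0.328); φ = arcsin(p_z) ≈ -19.17°, λ = atan2(p_y, p_x) ≈ -16.84°.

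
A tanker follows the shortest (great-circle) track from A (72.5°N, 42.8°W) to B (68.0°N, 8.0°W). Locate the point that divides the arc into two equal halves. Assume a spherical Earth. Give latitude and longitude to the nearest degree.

Convert each endpoint to a unit vector on the sphere (x = cos φ cos λ, y = cos φ sin λ, z = sin φ).
The central angle between the endpoints is δ = arccos(p₁·p₂) ≈ 0.216 rad (12.4°).
Interpolate at f = 1/2 with slerp weights a = sin((1−f)δ)/sin δ ≈ 0.503, b = sin(fδ)/sin δ ≈ 0.503.
p = a·p₁ + b·p₂ ≈ (0.298, -0.129, 0.946); φ = arcsin(p_z) ≈ 71.08°, λ = atan2(p_y, p_x) ≈ -23.44°.

≈ (71°N, 23°W)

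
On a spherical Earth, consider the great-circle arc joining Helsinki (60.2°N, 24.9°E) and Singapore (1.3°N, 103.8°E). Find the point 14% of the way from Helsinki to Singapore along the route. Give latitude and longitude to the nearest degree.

≈ 57°N, 46°E

Convert each endpoint to a unit vector on the sphere (x = cos φ cos λ, y = cos φ sin λ, z = sin φ).
The central angle between the endpoints is δ = arccos(p₁·p₂) ≈ 1.455 rad (83.4°).
Interpolate at f = 0.14 with slerp weights a = sin((1−f)δ)/sin δ ≈ 0.956, b = sin(fδ)/sin δ ≈ 0.204.
p = a·p₁ + b·p₂ ≈ (0.382, 0.398, 0.834); φ = arcsin(p_z) ≈ 56.52°, λ = atan2(p_y, p_x) ≈ 46.14°.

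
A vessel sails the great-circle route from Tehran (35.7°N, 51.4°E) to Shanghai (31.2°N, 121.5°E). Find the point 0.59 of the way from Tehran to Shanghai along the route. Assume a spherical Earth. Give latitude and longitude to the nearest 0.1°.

Write both endpoints as unit vectors p₁, p₂ with components (cos φ cos λ, cos φ sin λ, sin φ).
The central angle between the endpoints is δ = arccos(p₁·p₂) ≈ 1.002 rad (57.4°).
Interpolate at f = 0.59 with slerp weights a = sin((1−f)δ)/sin δ ≈ 0.474, b = sin(fδ)/sin δ ≈ 0.661.
p = a·p₁ + b·p₂ ≈ (-0.055, 0.783, 0.619); φ = arcsin(p_z) ≈ 38.26°, λ = atan2(p_y, p_x) ≈ 94.05°.

≈ 38.3°N, 94.1°E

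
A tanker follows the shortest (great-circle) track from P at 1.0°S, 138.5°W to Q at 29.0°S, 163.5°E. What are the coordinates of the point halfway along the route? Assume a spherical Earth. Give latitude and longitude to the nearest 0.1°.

Convert each endpoint to a unit vector on the sphere (x = cos φ cos λ, y = cos φ sin λ, z = sin φ).
The central angle between the endpoints is δ = arccos(p₁·p₂) ≈ 1.079 rad (61.8°).
Interpolate at f = 1/2 with slerp weights a = sin((1−f)δ)/sin δ ≈ 0.583, b = sin(fδ)/sin δ ≈ 0.583.
p = a·p₁ + b·p₂ ≈ (-0.925, -0.241, -0.293); φ = arcsin(p_z) ≈ -17.02°, λ = atan2(p_y, p_x) ≈ -165.38°.

≈ 17.0°S, 165.4°W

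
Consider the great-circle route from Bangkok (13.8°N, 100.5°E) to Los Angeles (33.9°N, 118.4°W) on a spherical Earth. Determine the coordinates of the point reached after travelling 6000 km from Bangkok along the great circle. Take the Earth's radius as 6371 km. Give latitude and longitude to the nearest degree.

≈ 50°N, 150°E

The haversine formula gives a central angle δ ≈ 2.088 rad (119.6°) between the endpoints. The total great-circle distance is δ·R ≈ 2.088 × 6371 ≈ 13301 km, so the target fraction is f = 6000/13301 ≈ 0.451.
Interpolate at f ≈ 0.451 with slerp weights a = sin((1−f)δ)/sin δ ≈ 1.048, b = sin(fδ)/sin δ ≈ 0.930.
p = a·p₁ + b·p₂ ≈ (-0.553, 0.322, 0.769); φ = arcsin(p_z) ≈ 50.25°, λ = atan2(p_y, p_x) ≈ 149.80°.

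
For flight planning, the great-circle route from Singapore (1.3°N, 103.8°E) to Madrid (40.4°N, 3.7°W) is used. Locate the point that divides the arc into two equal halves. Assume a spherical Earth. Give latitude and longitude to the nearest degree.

Convert each endpoint to a unit vector on the sphere (x = cos φ cos λ, y = cos φ sin λ, z = sin φ).
The central angle between the endpoints is δ = arccos(p₁·p₂) ≈ 1.787 rad (102.4°).
Interpolate at f = 1/2 with slerp weights a = sin((1−f)δ)/sin δ ≈ 0.798, b = sin(fδ)/sin δ ≈ 0.798.
p = a·p₁ + b·p₂ ≈ (0.416, 0.735, 0.535); φ = arcsin(p_z) ≈ 32.35°, λ = atan2(p_y, p_x) ≈ 60.50°.

≈ 32°N, 61°E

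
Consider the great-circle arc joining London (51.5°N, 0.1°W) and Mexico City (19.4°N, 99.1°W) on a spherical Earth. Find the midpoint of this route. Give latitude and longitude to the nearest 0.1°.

≈ (46.8°N, 63.1°W)

Write both endpoints as unit vectors p₁, p₂ with components (cos φ cos λ, cos φ sin λ, sin φ).
The central angle between the endpoints is δ = arccos(p₁·p₂) ≈ 1.402 rad (80.3°).
Interpolate at f = 1/2 with slerp weights a = sin((1−f)δ)/sin δ ≈ 0.654, b = sin(fδ)/sin δ ≈ 0.654.
p = a·p₁ + b·p₂ ≈ (0.310, -0.610, 0.729); φ = arcsin(p_z) ≈ 46.83°, λ = atan2(p_y, p_x) ≈ -63.09°.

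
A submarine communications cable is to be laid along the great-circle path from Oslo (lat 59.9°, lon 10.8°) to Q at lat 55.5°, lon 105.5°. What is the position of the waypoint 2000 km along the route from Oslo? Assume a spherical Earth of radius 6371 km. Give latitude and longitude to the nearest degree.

Write both endpoints as unit vectors p₁, p₂ with components (cos φ cos λ, cos φ sin λ, sin φ).
The central angle between the endpoints is δ = arccos(p₁·p₂) ≈ 0.810 rad (46.4°). The total great-circle distance is δ·R ≈ 0.810 × 6371 ≈ 5159 km, so the target fraction is f = 2000/5159 ≈ 0.388.
Interpolate at f ≈ 0.388 with slerp weights a = sin((1−f)δ)/sin δ ≈ 0.657, b = sin(fδ)/sin δ ≈ 0.426.
p = a·p₁ + b·p₂ ≈ (0.259, 0.295, 0.920); φ = arcsin(p_z) ≈ 66.90°, λ = atan2(p_y, p_x) ≈ 48.66°.

≈ lat 67°, lon 49°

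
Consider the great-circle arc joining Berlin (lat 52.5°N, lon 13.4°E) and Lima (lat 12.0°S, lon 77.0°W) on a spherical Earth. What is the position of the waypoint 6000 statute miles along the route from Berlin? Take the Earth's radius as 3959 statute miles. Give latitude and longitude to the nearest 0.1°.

≈ lat 1.8°S, lon 69.1°W

Write both endpoints as unit vectors p₁, p₂ with components (cos φ cos λ, cos φ sin λ, sin φ).
The central angle between the endpoints is δ = arccos(p₁·p₂) ≈ 1.741 rad (99.7°). The total great-circle distance is δ·R ≈ 1.741 × 3959 ≈ 6891 mi, so the target fraction is f = 6000/6891 ≈ 0.871.
Interpolate at f ≈ 0.871 with slerp weights a = sin((1−f)δ)/sin δ ≈ 0.227, b = sin(fδ)/sin δ ≈ 1.013.
p = a·p₁ + b·p₂ ≈ (0.357, -0.934, -0.031); φ = arcsin(p_z) ≈ -1.77°, λ = atan2(p_y, p_x) ≈ -69.07°.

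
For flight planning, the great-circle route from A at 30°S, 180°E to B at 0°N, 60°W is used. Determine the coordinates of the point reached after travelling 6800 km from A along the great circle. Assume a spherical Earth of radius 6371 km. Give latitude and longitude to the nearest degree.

The haversine formula gives a central angle δ ≈ 2.019 rad (115.7°) between the endpoints. The total great-circle distance is δ·R ≈ 2.019 × 6371 ≈ 12861 km, so the target fraction is f = 6800/12861 ≈ 0.529.
Interpolate at f ≈ 0.529 with slerp weights a = sin((1−f)δ)/sin δ ≈ 0.903, b = sin(fδ)/sin δ ≈ 0.972.
p = a·p₁ + b·p₂ ≈ (-0.296, -0.842, -0.452); φ = arcsin(p_z) ≈ -26.85°, λ = atan2(p_y, p_x) ≈ -109.40°.

≈ 27°S, 109°W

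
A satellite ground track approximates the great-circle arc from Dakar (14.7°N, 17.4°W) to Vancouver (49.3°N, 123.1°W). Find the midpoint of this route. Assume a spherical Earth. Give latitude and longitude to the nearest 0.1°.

≈ 45.1°N, 55.8°W

The haversine formula gives a central angle δ ≈ 1.549 rad (88.8°) between the endpoints.
Interpolate at f = 1/2 with slerp weights a = sin((1−f)δ)/sin δ ≈ 0.700, b = sin(fδ)/sin δ ≈ 0.700.
p = a·p₁ + b·p₂ ≈ (0.397, -0.584, 0.708); φ = arcsin(p_z) ≈ 45.06°, λ = atan2(p_y, p_x) ≈ -55.84°.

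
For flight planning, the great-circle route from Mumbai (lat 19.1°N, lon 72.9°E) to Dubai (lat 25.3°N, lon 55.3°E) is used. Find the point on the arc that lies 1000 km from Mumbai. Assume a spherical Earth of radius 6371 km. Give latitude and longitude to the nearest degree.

Write both endpoints as unit vectors p₁, p₂ with components (cos φ cos λ, cos φ sin λ, sin φ).
The central angle between the endpoints is δ = arccos(p₁·p₂) ≈ 0.304 rad (17.4°). The total great-circle distance is δ·R ≈ 0.304 × 6371 ≈ 1936 km, so the target fraction is f = 1000/1936 ≈ 0.516.
Interpolate at f ≈ 0.516 with slerp weights a = sin((1−f)δ)/sin δ ≈ 0.489, b = sin(fδ)/sin δ ≈ 0.522.
p = a·p₁ + b·p₂ ≈ (0.405, 0.830, 0.383); φ = arcsin(p_z) ≈ 22.54°, λ = atan2(p_y, p_x) ≈ 64.01°.

≈ lat 23°N, lon 64°E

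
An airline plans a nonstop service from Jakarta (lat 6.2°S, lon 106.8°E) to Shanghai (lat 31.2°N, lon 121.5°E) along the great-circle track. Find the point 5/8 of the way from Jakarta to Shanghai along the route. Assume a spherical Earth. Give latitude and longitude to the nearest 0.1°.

Write both endpoints as unit vectors p₁, p₂ with components (cos φ cos λ, cos φ sin λ, sin φ).
The central angle between the endpoints is δ = arccos(p₁·p₂) ≈ 0.697 rad (40.0°).
Interpolate at f = 5/8 with slerp weights a = sin((1−f)δ)/sin δ ≈ 0.403, b = sin(fδ)/sin δ ≈ 0.657.
p = a·p₁ + b·p₂ ≈ (-0.409, 0.863, 0.297); φ = arcsin(p_z) ≈ 17.28°, λ = atan2(p_y, p_x) ≈ 115.39°.

≈ lat 17.3°N, lon 115.4°E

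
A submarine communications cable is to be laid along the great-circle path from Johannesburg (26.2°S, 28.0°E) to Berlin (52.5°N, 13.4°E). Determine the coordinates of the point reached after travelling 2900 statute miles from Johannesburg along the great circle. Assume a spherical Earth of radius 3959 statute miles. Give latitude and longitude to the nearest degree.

≈ 15°N, 22°E

The haversine formula gives a central angle δ ≈ 1.392 rad (79.7°) between the endpoints. The total great-circle distance is δ·R ≈ 1.392 × 3959 ≈ 5509 mi, so the target fraction is f = 2900/5509 ≈ 0.526.
Interpolate at f ≈ 0.526 with slerp weights a = sin((1−f)δ)/sin δ ≈ 0.622, b = sin(fδ)/sin δ ≈ 0.680.
p = a·p₁ + b·p₂ ≈ (0.895, 0.358, 0.264); φ = arcsin(p_z) ≈ 15.33°, λ = atan2(p_y, p_x) ≈ 21.79°.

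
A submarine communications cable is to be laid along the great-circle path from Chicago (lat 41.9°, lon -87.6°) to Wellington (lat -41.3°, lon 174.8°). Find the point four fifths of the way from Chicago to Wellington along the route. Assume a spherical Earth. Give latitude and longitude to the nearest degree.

≈ lat -26°, lon -162°

The haversine formula gives a central angle δ ≈ 2.111 rad (121.0°) between the endpoints.
Interpolate at f = 4/5 with slerp weights a = sin((1−f)δ)/sin δ ≈ 0.478, b = sin(fδ)/sin δ ≈ 1.158.
p = a·p₁ + b·p₂ ≈ (-0.852, -0.277, -0.445); φ = arcsin(p_z) ≈ -26.43°, λ = atan2(p_y, p_x) ≈ -162.00°.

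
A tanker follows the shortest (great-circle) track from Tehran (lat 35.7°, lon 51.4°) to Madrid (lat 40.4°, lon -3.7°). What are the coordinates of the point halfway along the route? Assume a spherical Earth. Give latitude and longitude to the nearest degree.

The haversine formula gives a central angle δ ≈ 0.749 rad (42.9°) between the endpoints.
Interpolate at f = 1/2 with slerp weights a = sin((1−f)δ)/sin δ ≈ 0.537, b = sin(fδ)/sin δ ≈ 0.537.
p = a·p₁ + b·p₂ ≈ (0.681, 0.315, 0.662); φ = arcsin(p_z) ≈ 41.43°, λ = atan2(p_y, p_x) ≈ 24.81°.

≈ lat 41°, lon 25°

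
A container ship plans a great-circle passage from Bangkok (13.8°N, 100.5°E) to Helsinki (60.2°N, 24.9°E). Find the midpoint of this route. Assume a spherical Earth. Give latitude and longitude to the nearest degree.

Convert each endpoint to a unit vector on the sphere (x = cos φ cos λ, y = cos φ sin λ, z = sin φ).
The central angle between the endpoints is δ = arccos(p₁·p₂) ≈ 1.238 rad (70.9°).
Interpolate at f = 1/2 with slerp weights a = sin((1−f)δ)/sin δ ≈ 0.614, b = sin(fδ)/sin δ ≈ 0.614.
p = a·p₁ + b·p₂ ≈ (0.168, 0.715, 0.679); φ = arcsin(p_z) ≈ 42.77°, λ = atan2(p_y, p_x) ≈ 76.76°.

≈ (43°N, 77°E)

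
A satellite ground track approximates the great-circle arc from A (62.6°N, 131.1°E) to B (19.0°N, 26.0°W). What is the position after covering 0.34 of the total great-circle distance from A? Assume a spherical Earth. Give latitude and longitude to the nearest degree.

Write both endpoints as unit vectors p₁, p₂ with components (cos φ cos λ, cos φ sin λ, sin φ).
The central angle between the endpoints is δ = arccos(p₁·p₂) ≈ 1.683 rad (96.4°).
Interpolate at f = 0.34 with slerp weights a = sin((1−f)δ)/sin δ ≈ 0.902, b = sin(fδ)/sin δ ≈ 0.545.
p = a·p₁ + b·p₂ ≈ (0.190, 0.087, 0.978); φ = arcsin(p_z) ≈ 77.93°, λ = atan2(p_y, p_x) ≈ 24.53°.

≈ (78°N, 25°E)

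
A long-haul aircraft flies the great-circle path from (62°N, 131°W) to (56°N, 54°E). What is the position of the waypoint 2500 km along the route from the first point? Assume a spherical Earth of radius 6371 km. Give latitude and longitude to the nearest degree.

≈ (84°N, 143°W)

From cos δ = sin φ₁ sin φ₂ + cos φ₁ cos φ₂ cos Δλ, the central angle is δ ≈ 1.081 rad (61.9°). The total great-circle distance is δ·R ≈ 1.081 × 6371 ≈ 6887 km, so the target fraction is f = 2500/6887 ≈ 0.363.
Interpolate at f ≈ 0.363 with slerp weights a = sin((1−f)δ)/sin δ ≈ 0.720, b = sin(fδ)/sin δ ≈ 0.433.
p = a·p₁ + b·p₂ ≈ (-0.079, -0.059, 0.995); φ = arcsin(p_z) ≈ 84.32°, λ = atan2(p_y, p_x) ≈ -143.33°.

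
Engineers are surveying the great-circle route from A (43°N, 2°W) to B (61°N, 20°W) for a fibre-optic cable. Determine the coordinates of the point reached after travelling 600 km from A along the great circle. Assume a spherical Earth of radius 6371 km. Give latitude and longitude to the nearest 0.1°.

≈ (47.9°N, 5.4°W)

Write both endpoints as unit vectors p₁, p₂ with components (cos φ cos λ, cos φ sin λ, sin φ).
The central angle between the endpoints is δ = arccos(p₁·p₂) ≈ 0.366 rad (21.0°). The total great-circle distance is δ·R ≈ 0.366 × 6371 ≈ 2333 km, so the target fraction is f = 600/2333 ≈ 0.257.
Interpolate at f ≈ 0.257 with slerp weights a = sin((1−f)δ)/sin δ ≈ 0.750, b = sin(fδ)/sin δ ≈ 0.263.
p = a·p₁ + b·p₂ ≈ (0.668, -0.063, 0.741); φ = arcsin(p_z) ≈ 47.85°, λ = atan2(p_y, p_x) ≈ -5.36°.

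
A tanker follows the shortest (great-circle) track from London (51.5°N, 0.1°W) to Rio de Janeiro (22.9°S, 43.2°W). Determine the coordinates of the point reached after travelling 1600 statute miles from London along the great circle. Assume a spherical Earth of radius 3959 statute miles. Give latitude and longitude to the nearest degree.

Convert each endpoint to a unit vector on the sphere (x = cos φ cos λ, y = cos φ sin λ, z = sin φ).
The central angle between the endpoints is δ = arccos(p₁·p₂) ≈ 1.456 rad (83.4°). The total great-circle distance is δ·R ≈ 1.456 × 3959 ≈ 5766 mi, so the target fraction is f = 1600/5766 ≈ 0.278.
Interpolate at f ≈ 0.278 with slerp weights a = sin((1−f)δ)/sin δ ≈ 0.874, b = sin(fδ)/sin δ ≈ 0.396.
p = a·p₁ + b·p₂ ≈ (0.810, -0.251, 0.530); φ = arcsin(p_z) ≈ 32.02°, λ = atan2(p_y, p_x) ≈ -17.19°.

≈ (32°N, 17°W)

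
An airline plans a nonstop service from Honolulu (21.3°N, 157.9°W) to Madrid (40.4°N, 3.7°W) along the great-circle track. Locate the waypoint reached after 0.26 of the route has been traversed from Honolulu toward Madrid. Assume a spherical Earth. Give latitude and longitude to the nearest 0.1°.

≈ 48.1°N, 142.4°W

Write both endpoints as unit vectors p₁, p₂ with components (cos φ cos λ, cos φ sin λ, sin φ).
The central angle between the endpoints is δ = arccos(p₁·p₂) ≈ 1.986 rad (113.8°).
Interpolate at f = 0.26 with slerp weights a = sin((1−f)δ)/sin δ ≈ 1.087, b = sin(fδ)/sin δ ≈ 0.540.
p = a·p₁ + b·p₂ ≈ (-0.529, -0.408, 0.745); φ = arcsin(p_z) ≈ 48.13°, λ = atan2(p_y, p_x) ≈ -142.36°.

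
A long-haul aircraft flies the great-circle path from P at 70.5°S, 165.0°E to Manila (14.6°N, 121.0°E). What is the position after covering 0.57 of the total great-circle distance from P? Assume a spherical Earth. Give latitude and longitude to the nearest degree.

The haversine formula gives a central angle δ ≈ 1.576 rad (90.3°) between the endpoints.
Interpolate at f = 0.57 with slerp weights a = sin((1−f)δ)/sin δ ≈ 0.627, b = sin(fδ)/sin δ ≈ 0.782.
p = a·p₁ + b·p₂ ≈ (-0.592, 0.703, -0.394); φ = arcsin(p_z) ≈ -23.19°, λ = atan2(p_y, p_x) ≈ 130.10°.

≈ 23°S, 130°E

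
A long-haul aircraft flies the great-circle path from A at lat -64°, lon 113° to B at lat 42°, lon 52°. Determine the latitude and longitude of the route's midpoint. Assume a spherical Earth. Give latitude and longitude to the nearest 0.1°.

The haversine formula gives a central angle δ ≈ 2.030 rad (116.3°) between the endpoints.
Interpolate at f = 1/2 with slerp weights a = sin((1−f)δ)/sin δ ≈ 0.948, b = sin(fδ)/sin δ ≈ 0.948.
p = a·p₁ + b·p₂ ≈ (0.271, 0.938, -0.218); φ = arcsin(p_z) ≈ -12.57°, λ = atan2(p_y, p_x) ≈ 73.86°.

≈ lat -12.6°, lon 73.9°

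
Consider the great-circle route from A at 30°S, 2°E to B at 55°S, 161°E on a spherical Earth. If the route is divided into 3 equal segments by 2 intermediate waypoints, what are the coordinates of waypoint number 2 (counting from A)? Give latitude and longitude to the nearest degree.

≈ 79°S, 100°E

From cos δ = sin φ₁ sin φ₂ + cos φ₁ cos φ₂ cos Δλ, the central angle is δ ≈ 1.625 rad (93.1°).
Interpolate at f = 2/3 with slerp weights a = sin((1−f)δ)/sin δ ≈ 0.516, b = sin(fδ)/sin δ ≈ 0.885.
p = a·p₁ + b·p₂ ≈ (-0.033, 0.181, -0.983); φ = arcsin(p_z) ≈ -79.41°, λ = atan2(p_y, p_x) ≈ 100.34°.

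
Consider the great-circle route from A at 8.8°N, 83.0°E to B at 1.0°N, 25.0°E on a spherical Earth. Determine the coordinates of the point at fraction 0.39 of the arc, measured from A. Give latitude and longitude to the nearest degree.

≈ 6°N, 60°E

Write both endpoints as unit vectors p₁, p₂ with components (cos φ cos λ, cos φ sin λ, sin φ).
The central angle between the endpoints is δ = arccos(p₁·p₂) ≈ 1.017 rad (58.2°).
Interpolate at f = 0.39 with slerp weights a = sin((1−f)δ)/sin δ ≈ 0.683, b = sin(fδ)/sin δ ≈ 0.454.
p = a·p₁ + b·p₂ ≈ (0.494, 0.862, 0.112); φ = arcsin(p_z) ≈ 6.46°, λ = atan2(p_y, p_x) ≈ 60.20°.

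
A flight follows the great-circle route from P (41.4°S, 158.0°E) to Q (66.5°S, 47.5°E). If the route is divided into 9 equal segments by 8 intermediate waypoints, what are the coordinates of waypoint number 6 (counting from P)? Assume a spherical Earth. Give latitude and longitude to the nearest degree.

≈ (70°S, 103°E)

The haversine formula gives a central angle δ ≈ 1.045 rad (59.9°) between the endpoints.
Interpolate at f = 6/9 with slerp weights a = sin((1−f)δ)/sin δ ≈ 0.395, b = sin(fδ)/sin δ ≈ 0.742.
p = a·p₁ + b·p₂ ≈ (-0.075, 0.329, -0.941); φ = arcsin(p_z) ≈ -70.28°, λ = atan2(p_y, p_x) ≈ 102.78°.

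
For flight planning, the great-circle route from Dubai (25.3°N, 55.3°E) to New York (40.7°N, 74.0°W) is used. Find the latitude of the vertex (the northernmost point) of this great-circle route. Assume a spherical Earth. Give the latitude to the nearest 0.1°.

The great circle lies in the plane with unit normal n̂ = (p₁ × p₂)/|p₁ × p₂|.
Here n̂_z ≈ -0.537; the vertex latitude is φ_max = arccos|n̂_z| ≈ 57.5°.

≈ 57.5°N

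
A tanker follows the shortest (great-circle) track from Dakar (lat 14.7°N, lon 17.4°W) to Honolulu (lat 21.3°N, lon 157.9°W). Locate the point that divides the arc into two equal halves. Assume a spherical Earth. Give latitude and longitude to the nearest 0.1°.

≈ lat 43.8°N, lon 84.7°W

The haversine formula gives a central angle δ ≈ 2.218 rad (127.1°) between the endpoints.
Interpolate at f = 1/2 with slerp weights a = sin((1−f)δ)/sin δ ≈ 1.123, b = sin(fδ)/sin δ ≈ 1.123.
p = a·p₁ + b·p₂ ≈ (0.067, -0.718, 0.693); φ = arcsin(p_z) ≈ 43.84°, λ = atan2(p_y, p_x) ≈ -84.66°.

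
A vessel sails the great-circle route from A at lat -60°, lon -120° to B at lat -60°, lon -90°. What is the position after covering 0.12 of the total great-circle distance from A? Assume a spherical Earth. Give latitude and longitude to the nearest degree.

Write both endpoints as unit vectors p₁, p₂ with components (cos φ cos λ, cos φ sin λ, sin φ).
The central angle between the endpoints is δ = arccos(p₁·p₂) ≈ 0.260 rad (14.9°).
Interpolate at f = 0.12 with slerp weights a = sin((1−f)δ)/sin δ ≈ 0.882, b = sin(fδ)/sin δ ≈ 0.121.
p = a·p₁ + b·p₂ ≈ (-0.221, -0.443, -0.869); φ = arcsin(p_z) ≈ -60.36°, λ = atan2(p_y, p_x) ≈ -116.48°.

≈ lat -60°, lon -116°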